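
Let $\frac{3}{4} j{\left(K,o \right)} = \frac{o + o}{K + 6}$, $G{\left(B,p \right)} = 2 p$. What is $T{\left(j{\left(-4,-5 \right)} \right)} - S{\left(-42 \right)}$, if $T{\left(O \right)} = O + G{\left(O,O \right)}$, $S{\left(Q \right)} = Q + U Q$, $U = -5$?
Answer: $-188$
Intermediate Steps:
$j{\left(K,o \right)} = \frac{8 o}{3 \left(6 + K\right)}$ ($j{\left(K,o \right)} = \frac{4 \frac{o + o}{K + 6}}{3} = \frac{4 \frac{2 o}{6 + K}}{3} = \frac{8 o}{3 \left(6 + K\right)}$)
$S{\left(Q \right)} = - 4 Q$ ($S{\left(Q \right)} = Q - 5 Q = - 4 Q$)
$T{\left(O \right)} = 3 O$ ($T{\left(O \right)} = O + 2 O = 3 O$)
$T{\left(j{\left(-4,-5 \right)} \right)} - S{\left(-42 \right)} = 3 \cdot \frac{8}{3} \left(-5\right) \frac{1}{6 - 4} - \left(-4\right) \left(-42\right) = 3 \cdot \frac{8}{3} \left(-5\right) \frac{1}{2} - 168 = 3 \left(- \frac{20}{3}\right) - 168 = -20 - 168 = -188$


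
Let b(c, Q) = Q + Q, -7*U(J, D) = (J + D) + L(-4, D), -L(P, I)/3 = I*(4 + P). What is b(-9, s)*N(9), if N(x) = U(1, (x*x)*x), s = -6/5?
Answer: 1752/7 ≈ 250.29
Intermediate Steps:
L(P, I) = -3*I*(4 + P)
s = -6/5 (s = -6*⅕ = -6/5 ≈ -1.2000)
U(J, D) = -D/7 - J/7 (U(J, D) = -((J + D) - 3*D*(4 - 4))/7 = -((D + J) - 3*D*0)/7 = -((D + J) + 0)/7 = -(D + J)/7 = -D/7 - J/7)
b(c, Q) = 2*Q
N(x) = -⅐ - x³/7 (N(x) = -x*x*x/7 - ⅐*1 = -x²*x/7 - ⅐ = -x³/7 - ⅐ = -⅐ - x³/7)
b(-9, s)*N(9) = (2*(-6/5))*(-⅐ - ⅐*9³) = -12*(-⅐ - ⅐*729)/5 = -12*(-⅐ - 729/7)/5 = -12/5*(-730/7) = 1752/7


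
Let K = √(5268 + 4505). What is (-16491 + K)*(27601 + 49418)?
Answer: -1270120329 + 77019*√9773 ≈ -1.2625e+9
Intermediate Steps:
K = √9773 ≈ 98.859
(-16491 + K)*(27601 + 49418) = (-16491 + √9773)*(27601 + 49418) = (-16491 + √9773)*77019 = -1270120329 + 77019*√9773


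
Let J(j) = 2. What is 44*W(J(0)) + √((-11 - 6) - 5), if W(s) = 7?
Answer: 308 + I*√22 ≈ 308.0 + 4.6904*I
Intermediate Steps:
44*W(J(0)) + √((-11 - 6) - 5) = 44*7 + √((-11 - 6) - 5) = 308 + √(-17 - 5) = 308 + √(-22) = 308 + I*√22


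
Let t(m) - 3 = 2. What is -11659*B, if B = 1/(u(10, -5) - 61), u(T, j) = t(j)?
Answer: 11659/56 ≈ 208.20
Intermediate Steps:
t(m) = 5 (t(m) = 3 + 2 = 5)
u(T, j) = 5
B = -1/56 (B = 1/(5 - 61) = 1/(-56) = -1/56 ≈ -0.017857)
-11659*B = -11659*(-1/56) = 11659/56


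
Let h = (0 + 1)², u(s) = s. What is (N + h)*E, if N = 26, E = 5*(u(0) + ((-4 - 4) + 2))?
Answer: -810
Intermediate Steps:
E = -30 (E = 5*(0 + ((-4 - 4) + 2)) = 5*(0 + (-8 + 2)) = 5*(0 - 6) = 5*(-6) = -30)
h = 1 (h = 1² = 1)
(N + h)*E = (26 + 1)*(-30) = 27*(-30) = -810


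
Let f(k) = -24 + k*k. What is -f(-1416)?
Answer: -2005032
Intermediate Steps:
f(k) = -24 + k**2
-f(-1416) = -(-24 + (-1416)**2) = -(-24 + 2005056) = -1*2005032 = -2005032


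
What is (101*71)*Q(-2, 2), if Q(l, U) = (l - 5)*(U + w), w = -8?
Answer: 301182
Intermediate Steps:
Q(l, U) = (-8 + U)*(-5 + l) (Q(l, U) = (l - 5)*(U - 8) = (-5 + l)*(-8 + U) = (-8 + U)*(-5 + l))
(101*71)*Q(-2, 2) = (101*71)*(40 - 8*(-2) - 5*2 + 2*(-2)) = 7171*(40 + 16 - 10 - 4) = 7171*42 = 301182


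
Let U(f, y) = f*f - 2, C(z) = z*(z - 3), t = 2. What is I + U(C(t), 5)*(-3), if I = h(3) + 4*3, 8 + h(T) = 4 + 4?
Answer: 6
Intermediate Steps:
C(z) = z*(-3 + z)
h(T) = 0 (h(T) = -8 + (4 + 4) = -8 + 8 = 0)
U(f, y) = -2 + f² (U(f, y) = f² - 2 = -2 + f²)
I = 12 (I = 0 + 4*3 = 0 + 12 = 12)
I + U(C(t), 5)*(-3) = 12 + (-2 + (2*(-3 + 2))²)*(-3) = 12 + (-2 + (2*(-1))²)*(-3) = 12 + (-2 + (-2)²)*(-3) = 12 + (-2 + 4)*(-3) = 12 + 2*(-3) = 12 - 6 = 6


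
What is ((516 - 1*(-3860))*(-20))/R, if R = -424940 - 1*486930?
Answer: 8752/91187 ≈ 0.095979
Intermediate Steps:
R = -911870 (R = -424940 - 486930 = -911870)
((516 - 1*(-3860))*(-20))/R = ((516 - 1*(-3860))*(-20))/(-911870) = ((516 + 3860)*(-20))*(-1/911870) = (4376*(-20))*(-1/911870) = -87520*(-1/911870) = 8752/91187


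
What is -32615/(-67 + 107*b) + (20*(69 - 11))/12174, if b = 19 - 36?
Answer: 199621385/11480082 ≈ 17.388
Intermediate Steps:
b = -17
-32615/(-67 + 107*b) + (20*(69 - 11))/12174 = -32615/(-67 + 107*(-17)) + (20*(69 - 11))/12174 = -32615/(-67 - 1819) + (20*58)*(1/12174) = -32615/(-1886) + 1160*(1/12174) = -32615*(-1/1886) + 580/6087 = 32615/1886 + 580/6087 = 199621385/11480082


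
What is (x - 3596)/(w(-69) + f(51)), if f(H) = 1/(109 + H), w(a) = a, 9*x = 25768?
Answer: 1055360/99351 ≈ 10.623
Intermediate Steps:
x = 25768/9 (x = (1/9)*25768 = 25768/9 ≈ 2863.1)
(x - 3596)/(w(-69) + f(51)) = (25768/9 - 3596)/(-69 + 1/(109 + 51)) = -6596/(9*(-69 + 1/160)) = -6596/(9*(-11039/160)) = -6596/9*(-160/11039) = 1055360/99351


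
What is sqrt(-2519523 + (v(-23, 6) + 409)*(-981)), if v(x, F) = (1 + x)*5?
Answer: 3*I*sqrt(312538) ≈ 1677.2*I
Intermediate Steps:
v(x, F) = 5 + 5*x
sqrt(-2519523 + (v(-23, 6) + 409)*(-981)) = sqrt(-2519523 + ((5 + 5*(-23)) + 409)*(-981)) = sqrt(-2519523 + ((5 - 115) + 409)*(-981)) = sqrt(-2519523 + (-110 + 409)*(-981)) = sqrt(-2519523 + 299*(-981)) = sqrt(-2519523 - 293319) = sqrt(-2812842) = 3*I*sqrt(312538)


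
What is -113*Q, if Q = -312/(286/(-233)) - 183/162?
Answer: -16985369/594 ≈ -28595.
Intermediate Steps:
Q = 150313/594 (Q = -312/(286*(-1/233)) - 183*1/162 = -312/(-286/233) - 61/54 = -312*(-233/286) - 61/54 = 2796/11 - 61/54 = 150313/594 ≈ 253.05)
-113*Q = -113*150313/594 = -16985369/594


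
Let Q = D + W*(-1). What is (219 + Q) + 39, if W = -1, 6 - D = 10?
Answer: 255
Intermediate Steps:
D = -4 (D = 6 - 1*10 = 6 - 10 = -4)
Q = -3 (Q = -4 - 1*(-1) = -4 + 1 = -3)
(219 + Q) + 39 = (219 - 3) + 39 = 216 + 39 = 255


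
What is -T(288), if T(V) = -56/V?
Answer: 7/36 ≈ 0.19444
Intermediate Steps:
-T(288) = -(-56)/288 = -1*(-7/36) = 7/36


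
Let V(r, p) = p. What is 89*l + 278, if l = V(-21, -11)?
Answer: -701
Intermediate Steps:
l = -11
89*l + 278 = 89*(-11) + 278 = -979 + 278 = -701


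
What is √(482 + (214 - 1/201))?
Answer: 7*√573855/201 ≈ 26.382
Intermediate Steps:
√(482 + (214 - 1/201)) = √(482 + 43013/201) = √(139895/201) = 7*√573855/201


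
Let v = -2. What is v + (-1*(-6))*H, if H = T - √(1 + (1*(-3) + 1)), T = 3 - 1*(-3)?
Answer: 34 - 6*I ≈ 34.0 - 6.0*I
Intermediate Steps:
T = 6 (T = 3 + 3 = 6)
H = 6 - I (H = 6 - √(1 + (1*(-3) + 1)) = 6 - √(1 + (-3 + 1)) = 6 - √(1 - 2) = 6 - √(-1) = 6 - I ≈ 6.0 - 1.0*I)
v + (-1*(-6))*H = -2 + (-1*(-6))*(6 - I) = -2 + 6*(6 - I) = -2 + (36 - 6*I) = 34 - 6*I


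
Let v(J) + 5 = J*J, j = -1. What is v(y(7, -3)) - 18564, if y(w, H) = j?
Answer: -18568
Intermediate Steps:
y(w, H) = -1
v(J) = -5 + J² (v(J) = -5 + J*J = -5 + J²)
v(y(7, -3)) - 18564 = (-5 + (-1)²) - 18564 = (-5 + 1) - 18564 = -4 - 18564 = -18568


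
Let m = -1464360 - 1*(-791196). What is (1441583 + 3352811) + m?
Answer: 4121230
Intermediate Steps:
m = -673164 (m = -1464360 + 791196 = -673164)
(1441583 + 3352811) + m = (1441583 + 3352811) - 673164 = 4794394 - 673164 = 4121230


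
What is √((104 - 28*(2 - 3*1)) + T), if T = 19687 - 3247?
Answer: 2*√4143 ≈ 128.73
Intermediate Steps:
T = 16440
√((104 - 28*(2 - 3*1)) + T) = √((104 - 28*(2 - 3*1)) + 16440) = √((104 - 28*(2 - 3)) + 16440) = √((104 - 28*(-1)) + 16440) = √((104 + 28) + 16440) = √(132 + 16440) = √16572 = 2*√4143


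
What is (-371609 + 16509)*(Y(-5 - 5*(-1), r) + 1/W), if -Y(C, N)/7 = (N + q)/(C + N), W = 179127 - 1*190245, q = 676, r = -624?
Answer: -383774325/1853 ≈ -2.0711e+5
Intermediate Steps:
W = -11118 (W = 179127 - 190245 = -11118)
Y(C, N) = -7*(676 + N)/(C + N) (Y(C, N) = -7*(N + 676)/(C + N) = -7*(676 + N)/(C + N))
(-371609 + 16509)*(Y(-5 - 5*(-1), r) + 1/W) = (-371609 + 16509)*(7*(-676 - 1*(-624))/((-5 - 5*(-1)) - 624) + 1/(-11118)) = -355100*(7*(-676 + 624)/((-5 + 5) - 624) - 1/11118) = -355100*(7*(-52)/(0 - 624) - 1/11118) = -355100*(7*(-52)/(-624) - 1/11118) = -355100*(7*(-1/624)*(-52) - 1/11118) = -355100*(7/12 - 1/11118) = -355100*4323/7412 = -383774325/1853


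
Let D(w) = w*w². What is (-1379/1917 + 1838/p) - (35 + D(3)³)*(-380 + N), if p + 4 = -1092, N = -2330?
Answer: 56135139345065/1050516 ≈ 5.3436e+7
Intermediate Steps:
p = -1096 (p = -4 - 1092 = -1096)
D(w) = w³
(-1379/1917 + 1838/p) - (35 + D(3)³)*(-380 + N) = (-1379/1917 + 1838/(-1096)) - (35 + (3³)³)*(-380 - 2330) = (-1379*1/1917 + 1838*(-1/1096)) - (35 + 27³)*(-2710) = (-1379/1917 - 919/548) - (35 + 19683)*(-2710) = -2517415/1050516 - 19718*(-2710) = -2517415/1050516 - 1*(-53435780) = -2517415/1050516 + 53435780 = 56135139345065/1050516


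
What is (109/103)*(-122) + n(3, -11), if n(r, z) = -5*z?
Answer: -7633/103 ≈ -74.107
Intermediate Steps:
(109/103)*(-122) + n(3, -11) = (109/103)*(-122) - 5*(-11) = (109*(1/103))*(-122) + 55 = (109/103)*(-122) + 55 = -13298/103 + 55 = -7633/103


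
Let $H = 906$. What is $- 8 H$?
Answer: $-7248$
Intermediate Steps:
$- 8 H = \left(-8\right) 906 = -7248$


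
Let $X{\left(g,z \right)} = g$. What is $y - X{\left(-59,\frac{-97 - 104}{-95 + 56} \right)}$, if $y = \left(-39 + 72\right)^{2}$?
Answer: $1148$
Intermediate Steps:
$y = 1089$ ($y = 33^{2} = 1089$)
$y - X{\left(-59,\frac{-97 - 104}{-95 + 56} \right)} = 1089 - -59 = 1089 + 59 = 1148$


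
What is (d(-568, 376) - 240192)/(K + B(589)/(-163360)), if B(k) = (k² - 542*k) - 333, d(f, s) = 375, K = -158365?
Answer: 1305883504/862351125 ≈ 1.5143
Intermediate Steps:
B(k) = -333 + k² - 542*k
(d(-568, 376) - 240192)/(K + B(589)/(-163360)) = (375 - 240192)/(-158365 + (-333 + 589² - 542*589)/(-163360)) = -239817/(-158365 + (-333 + 346921 - 319238)*(-1/163360)) = -239817/(-158365 + 27350*(-1/163360)) = -239817/(-158365 - 2735/16336) = -239817/(-2587053375/16336) = -239817*(-16336/2587053375) = 1305883504/862351125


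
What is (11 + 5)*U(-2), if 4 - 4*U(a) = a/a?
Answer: 12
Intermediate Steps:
U(a) = 3/4 (U(a) = 1 - a/(4*a) = 1 - 1/4*1 = 1 - 1/4 = 3/4)
(11 + 5)*U(-2) = (11 + 5)*(3/4) = 16*(3/4) = 12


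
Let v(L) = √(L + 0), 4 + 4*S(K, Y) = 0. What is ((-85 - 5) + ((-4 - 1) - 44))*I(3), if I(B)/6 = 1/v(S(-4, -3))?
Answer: 834*I ≈ 834.0*I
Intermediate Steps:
S(K, Y) = -1 (S(K, Y) = -1 + (¼)*0 = -1 + 0 = -1)
v(L) = √L
I(B) = -6*I (I(B) = 6/(√(-1)) = 6/I = 6*(-I) = -6*I)
((-85 - 5) + ((-4 - 1) - 44))*I(3) = ((-85 - 5) + ((-4 - 1) - 44))*(-6*I) = (-90 + (-5 - 44))*(-6*I) = (-90 - 49)*(-6*I) = -(-834)*I = 834*I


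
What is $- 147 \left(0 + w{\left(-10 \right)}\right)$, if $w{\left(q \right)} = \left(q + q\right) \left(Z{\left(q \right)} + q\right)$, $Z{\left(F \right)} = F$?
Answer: $-58800$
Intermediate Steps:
$w{\left(q \right)} = 4 q^{2}$ ($w{\left(q \right)} = \left(q + q\right) \left(q + q\right) = 2 q 2 q = 4 q^{2}$)
$- 147 \left(0 + w{\left(-10 \right)}\right) = - 147 \left(0 + 4 \left(-10\right)^{2}\right) = - 147 \left(0 + 4 \cdot 100\right) = - 147 \left(0 + 400\right) = \left(-147\right) 400 = -58800$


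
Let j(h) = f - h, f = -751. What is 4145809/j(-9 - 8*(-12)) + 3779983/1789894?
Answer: -1854347757123/374982793 ≈ -4945.2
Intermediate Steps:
j(h) = -751 - h
4145809/j(-9 - 8*(-12)) + 3779983/1789894 = 4145809/(-751 - (-9 - 8*(-12))) + 3779983/1789894 = 4145809/(-751 - (-9 + 96)) + 3779983*(1/1789894) = 4145809/(-751 - 1*87) + 3779983/1789894 = 4145809/(-751 - 87) + 3779983/1789894 = 4145809/(-838) + 3779983/1789894 = 4145809*(-1/838) + 3779983/1789894 = -4145809/838 + 3779983/1789894 = -1854347757123/374982793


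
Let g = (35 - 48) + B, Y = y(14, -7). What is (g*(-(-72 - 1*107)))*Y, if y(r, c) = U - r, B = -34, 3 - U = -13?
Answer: -16826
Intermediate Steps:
U = 16 (U = 3 - 1*(-13) = 3 + 13 = 16)
y(r, c) = 16 - r
Y = 2 (Y = 16 - 1*14 = 16 - 14 = 2)
g = -47 (g = (35 - 48) - 34 = -13 - 34 = -47)
(g*(-(-72 - 1*107)))*Y = -(-47)*(-72 - 1*107)*2 = -(-47)*(-72 - 107)*2 = -(-47)*(-179)*2 = -47*179*2 = -8413*2 = -16826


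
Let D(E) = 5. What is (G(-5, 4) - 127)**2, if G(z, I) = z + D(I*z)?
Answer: 16129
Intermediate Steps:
G(z, I) = 5 + z (G(z, I) = z + 5 = 5 + z)
(G(-5, 4) - 127)**2 = ((5 - 5) - 127)**2 = (0 - 127)**2 = (-127)**2 = 16129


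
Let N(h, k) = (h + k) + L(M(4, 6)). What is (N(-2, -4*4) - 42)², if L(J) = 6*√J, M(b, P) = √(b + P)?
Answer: 36*(10 - 10^(¼))² ≈ 2433.5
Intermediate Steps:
M(b, P) = √(P + b)
N(h, k) = h + k + 6*10^(¼) (N(h, k) = (h + k) + 6*√(√(6 + 4)) = (h + k) + 6*√(√10) = (h + k) + 6*10^(¼) = h + k + 6*10^(¼))
(N(-2, -4*4) - 42)² = ((-2 - 4*4 + 6*10^(¼)) - 42)² = ((-2 - 16 + 6*10^(¼)) - 42)² = ((-18 + 6*10^(¼)) - 42)² = (-60 + 6*10^(¼))²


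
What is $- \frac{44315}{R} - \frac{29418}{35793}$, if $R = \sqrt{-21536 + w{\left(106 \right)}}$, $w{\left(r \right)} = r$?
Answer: $- \frac{9806}{11931} + \frac{8863 i \sqrt{21430}}{4286} \approx -0.82189 + 302.72 i$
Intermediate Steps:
$R = i \sqrt{21430}$ ($R = \sqrt{-21536 + 106} = \sqrt{-21430} = i \sqrt{21430} \approx 146.39 i$)
$- \frac{44315}{R} - \frac{29418}{35793} = - \frac{44315}{i \sqrt{21430}} - \frac{29418}{35793} = - 44315 \left(- \frac{i \sqrt{21430}}{21430}\right) - \frac{9806}{11931} = \frac{8863 i \sqrt{21430}}{4286} - \frac{9806}{11931} = - \frac{9806}{11931} + \frac{8863 i \sqrt{21430}}{4286}$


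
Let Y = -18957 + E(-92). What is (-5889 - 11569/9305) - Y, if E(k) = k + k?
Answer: 123298291/9305 ≈ 13251.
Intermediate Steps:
E(k) = 2*k
Y = -19141 (Y = -18957 + 2*(-92) = -18957 - 184 = -19141)
(-5889 - 11569/9305) - Y = (-5889 - 11569/9305) - 1*(-19141) = (-5889 - 11569/9305) + 19141 = -54808714/9305 + 19141 = 123298291/9305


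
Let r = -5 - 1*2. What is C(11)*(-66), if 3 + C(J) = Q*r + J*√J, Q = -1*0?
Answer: 198 - 726*√11 ≈ -2209.9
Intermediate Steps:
Q = 0
r = -7 (r = -5 - 2 = -7)
C(J) = -3 + J^(3/2) (C(J) = -3 + (0*(-7) + J*√J) = -3 + (0 + J^(3/2)) = -3 + J^(3/2))
C(11)*(-66) = (-3 + 11^(3/2))*(-66) = (-3 + 11*√11)*(-66) = 198 - 726*√11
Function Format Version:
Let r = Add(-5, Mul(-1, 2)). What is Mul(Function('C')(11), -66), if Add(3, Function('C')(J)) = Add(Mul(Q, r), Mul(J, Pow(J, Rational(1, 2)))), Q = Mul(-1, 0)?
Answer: Add(198, Mul(-726, Pow(11, Rational(1, 2)))) ≈ -2209.9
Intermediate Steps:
Q = 0
r = -7 (r = Add(-5, -2) = -7)
Function('C')(J) = Add(-3, Pow(J, Rational(3, 2))) (Function('C')(J) = Add(-3, Add(Mul(0, -7), Mul(J, Pow(J, Rational(1, 2))))) = Add(-3, Add(0, Pow(J, Rational(3, 2)))) = Add(-3, Pow(J, Rational(3, 2))))
Mul(Function('C')(11), -66) = Mul(Add(-3, Pow(11, Rational(3, 2))), -66) = Mul(Add(-3, Mul(11, Pow(11, Rational(1, 2)))), -66) = Add(198, Mul(-726, Pow(11, Rational(1, 2))))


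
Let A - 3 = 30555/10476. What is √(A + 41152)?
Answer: √1481685/6 ≈ 202.87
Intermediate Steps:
A = 71/12 (A = 3 + 30555/10476 = 3 + 30555*(1/10476) = 3 + 35/12 = 71/12 ≈ 5.9167)
√(A + 41152) = √(71/12 + 41152) = √(493895/12) = √1481685/6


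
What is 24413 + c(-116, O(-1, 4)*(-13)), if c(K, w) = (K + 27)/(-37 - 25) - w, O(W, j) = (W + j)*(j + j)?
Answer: 1533039/62 ≈ 24726.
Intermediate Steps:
O(W, j) = 2*j*(W + j) (O(W, j) = (W + j)*(2*j) = 2*j*(W + j))
c(K, w) = -27/62 - w - K/62 (c(K, w) = (27 + K)/(-62) - w = (27 + K)*(-1/62) - w = (-27/62 - K/62) - w = -27/62 - w - K/62)
24413 + c(-116, O(-1, 4)*(-13)) = 24413 + (-27/62 - 2*4*(-1 + 4)*(-13) - 1/62*(-116)) = 24413 + (-27/62 - 2*4*3*(-13) + 58/31) = 24413 + (-27/62 - 24*(-13) + 58/31) = 24413 + (-27/62 - 1*(-312) + 58/31) = 24413 + (-27/62 + 312 + 58/31) = 24413 + 19433/62 = 1533039/62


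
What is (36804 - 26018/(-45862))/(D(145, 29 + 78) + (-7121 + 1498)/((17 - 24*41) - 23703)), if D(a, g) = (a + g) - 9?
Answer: 20820629699110/137595929123 ≈ 151.32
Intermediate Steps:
D(a, g) = -9 + a + g
(36804 - 26018/(-45862))/(D(145, 29 + 78) + (-7121 + 1498)/((17 - 24*41) - 23703)) = (36804 - 26018/(-45862))/((-9 + 145 + (29 + 78)) + (-7121 + 1498)/((17 - 24*41) - 23703)) = (36804 - 26018*(-1/45862))/((-9 + 145 + 107) - 5623/((17 - 984) - 23703)) = (36804 + 13009/22931)/(243 - 5623/(-967 - 23703)) = 843965533/(22931*(243 - 5623/(-24670))) = 843965533/(22931*(243 - 5623*(-1/24670))) = 843965533/(22931*(243 + 5623/24670)) = 843965533/(22931*(6000433/24670)) = (843965533/22931)*(24670/6000433) = 20820629699110/137595929123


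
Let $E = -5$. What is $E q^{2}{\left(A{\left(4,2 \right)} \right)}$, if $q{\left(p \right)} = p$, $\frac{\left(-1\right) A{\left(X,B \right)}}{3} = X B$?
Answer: $-2880$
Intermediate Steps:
$A{\left(X,B \right)} = - 3 B X$ ($A{\left(X,B \right)} = - 3 X B = - 3 B X$)
$E q^{2}{\left(A{\left(4,2 \right)} \right)} = - 5 \left(\left(-3\right) 2 \cdot 4\right)^{2} = - 5 \left(-24\right)^{2} = \left(-5\right) 576 = -2880$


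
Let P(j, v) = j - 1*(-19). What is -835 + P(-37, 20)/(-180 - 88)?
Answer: -111881/134 ≈ -834.93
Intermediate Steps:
P(j, v) = 19 + j (P(j, v) = j + 19 = 19 + j)
-835 + P(-37, 20)/(-180 - 88) = -835 + (19 - 37)/(-180 - 88) = -835 - 18/(-268) = -835 - 1/268*(-18) = -835 + 9/134 = -111881/134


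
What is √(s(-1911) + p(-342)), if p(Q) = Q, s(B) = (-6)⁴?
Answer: 3*√106 ≈ 30.887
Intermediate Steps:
s(B) = 1296
√(s(-1911) + p(-342)) = √(1296 - 342) = √954 = 3*√106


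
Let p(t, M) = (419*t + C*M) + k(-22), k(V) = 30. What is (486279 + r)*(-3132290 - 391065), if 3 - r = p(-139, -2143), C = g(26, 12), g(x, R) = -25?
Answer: -1729678389890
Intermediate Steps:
C = -25
p(t, M) = 30 - 25*M + 419*t (p(t, M) = (419*t - 25*M) + 30 = (-25*M + 419*t) + 30 = 30 - 25*M + 419*t)
r = 4639 (r = 3 - (30 - 25*(-2143) + 419*(-139)) = 3 - (30 + 53575 - 58241) = 3 - 1*(-4636) = 3 + 4636 = 4639)
(486279 + r)*(-3132290 - 391065) = (486279 + 4639)*(-3132290 - 391065) = 490918*(-3523355) = -1729678389890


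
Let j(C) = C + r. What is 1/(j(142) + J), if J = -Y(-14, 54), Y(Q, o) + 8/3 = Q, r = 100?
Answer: 3/776 ≈ 0.0038660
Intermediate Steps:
Y(Q, o) = -8/3 + Q
j(C) = 100 + C (j(C) = C + 100 = 100 + C)
J = 50/3 (J = -(-8/3 - 14) = -1*(-50/3) = 50/3 ≈ 16.667)
1/(j(142) + J) = 1/((100 + 142) + 50/3) = 1/(242 + 50/3) = 1/(776/3) = 3/776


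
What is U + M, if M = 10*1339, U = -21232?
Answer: -7842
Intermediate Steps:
M = 13390
U + M = -21232 + 13390 = -7842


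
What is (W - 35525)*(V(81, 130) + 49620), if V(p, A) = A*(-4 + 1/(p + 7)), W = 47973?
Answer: 6723367080/11 ≈ 6.1122e+8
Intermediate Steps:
V(p, A) = A*(-4 + 1/(7 + p))
(W - 35525)*(V(81, 130) + 49620) = (47973 - 35525)*(-1*130*(27 + 4*81)/(7 + 81) + 49620) = 12448*(-1*130*(27 + 324)/88 + 49620) = 12448*(-1*130*1/88*351 + 49620) = 12448*(-22815/44 + 49620) = 12448*(2160465/44) = 6723367080/11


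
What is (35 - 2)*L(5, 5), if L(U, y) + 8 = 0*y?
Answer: -264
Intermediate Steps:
L(U, y) = -8 (L(U, y) = -8 + 0*y = -8 + 0 = -8)
(35 - 2)*L(5, 5) = (35 - 2)*(-8) = 33*(-8) = -264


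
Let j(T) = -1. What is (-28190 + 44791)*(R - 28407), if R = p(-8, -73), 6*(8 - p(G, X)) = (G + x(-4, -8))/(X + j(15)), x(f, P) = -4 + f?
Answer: -52331216093/111 ≈ -4.7145e+8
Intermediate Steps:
p(G, X) = 8 - (-8 + G)/(6*(-1 + X)) (p(G, X) = 8 - (G + (-4 - 4))/(6*(X - 1)) = 8 - (G - 8)/(6*(-1 + X)) = 8 - (-8 + G)/(6*(-1 + X)))
R = 884/111 (R = (-40 - 1*(-8) + 48*(-73))/(6*(-1 - 73)) = (1/6)*(-40 + 8 - 3504)/(-74) = (1/6)*(-1/74)*(-3536) = 884/111 ≈ 7.9640)
(-28190 + 44791)*(R - 28407) = (-28190 + 44791)*(884/111 - 28407) = 16601*(-3152293/111) = -52331216093/111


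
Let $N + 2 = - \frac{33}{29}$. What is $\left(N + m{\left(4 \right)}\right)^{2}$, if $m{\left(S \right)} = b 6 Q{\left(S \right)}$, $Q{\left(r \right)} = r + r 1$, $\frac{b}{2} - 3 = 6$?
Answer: $\frac{623251225}{841} \approx 7.4108 \cdot 10^{5}$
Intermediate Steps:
$b = 18$ ($b = 6 + 2 \cdot 6 = 6 + 12 = 18$)
$N = - \frac{91}{29}$ ($N = -2 - \frac{33}{29} = - \frac{91}{29} \approx -3.1379$)
$Q{\left(r \right)} = 2 r$ ($Q{\left(r \right)} = r + r = 2 r$)
$m{\left(S \right)} = 216 S$ ($m{\left(S \right)} = 18 \cdot 6 \cdot 2 S = 108 \cdot 2 S = 216 S$)
$\left(N + m{\left(4 \right)}\right)^{2} = \left(- \frac{91}{29} + 216 \cdot 4\right)^{2} = \left(- \frac{91}{29} + 864\right)^{2} = \left(\frac{24965}{29}\right)^{2} = \frac{623251225}{841}$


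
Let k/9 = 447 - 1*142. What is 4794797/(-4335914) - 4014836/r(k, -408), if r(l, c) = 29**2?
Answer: -17412016044381/3646503674 ≈ -4775.0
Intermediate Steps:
k = 2745 (k = 9*(447 - 1*142) = 9*(447 - 142) = 9*305 = 2745)
r(l, c) = 841
4794797/(-4335914) - 4014836/r(k, -408) = 4794797/(-4335914) - 4014836/841 = 4794797*(-1/4335914) - 4014836*1/841 = -4794797/4335914 - 4014836/841 = -17412016044381/3646503674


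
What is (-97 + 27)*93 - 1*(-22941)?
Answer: 16431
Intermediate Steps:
(-97 + 27)*93 - 1*(-22941) = -70*93 + 22941 = -6510 + 22941 = 16431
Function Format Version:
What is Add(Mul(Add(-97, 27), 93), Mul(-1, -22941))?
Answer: 16431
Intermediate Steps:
Add(Mul(Add(-97, 27), 93), Mul(-1, -22941)) = Add(Mul(-70, 93), 22941) = Add(-6510, 22941) = 16431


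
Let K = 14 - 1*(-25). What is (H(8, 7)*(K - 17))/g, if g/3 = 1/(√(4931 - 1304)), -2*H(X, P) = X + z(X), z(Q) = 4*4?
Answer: -264*√403 ≈ -5299.8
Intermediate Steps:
K = 39 (K = 14 + 25 = 39)
z(Q) = 16
H(X, P) = -8 - X/2 (H(X, P) = -(X + 16)/2 = -(16 + X)/2 = -8 - X/2)
g = √403/403 (g = 3/(√(4931 - 1304)) = 3/(√3627) = 3/((3*√403)) = 3*(√403/1209) = √403/403 ≈ 0.049814)
(H(8, 7)*(K - 17))/g = ((-8 - ½*8)*(39 - 17))/((√403/403)) = ((-8 - 4)*22)*√403 = (-12*22)*√403 = -264*√403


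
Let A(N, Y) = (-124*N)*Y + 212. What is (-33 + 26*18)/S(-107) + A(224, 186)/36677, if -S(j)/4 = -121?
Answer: -2484449521/17751668 ≈ -139.96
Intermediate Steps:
A(N, Y) = 212 - 124*N*Y (A(N, Y) = -124*N*Y + 212 = 212 - 124*N*Y)
S(j) = 484 (S(j) = -4*(-121) = 484)
(-33 + 26*18)/S(-107) + A(224, 186)/36677 = (-33 + 26*18)/484 + (212 - 124*224*186)/36677 = (-33 + 468)*(1/484) + (212 - 5166336)*(1/36677) = 435*(1/484) - 5166124*1/36677 = 435/484 - 5166124/36677 = -2484449521/17751668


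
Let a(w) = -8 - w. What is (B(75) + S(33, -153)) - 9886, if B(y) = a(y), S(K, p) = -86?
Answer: -10055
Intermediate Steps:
B(y) = -8 - y
(B(75) + S(33, -153)) - 9886 = ((-8 - 1*75) - 86) - 9886 = ((-8 - 75) - 86) - 9886 = (-83 - 86) - 9886 = -169 - 9886 = -10055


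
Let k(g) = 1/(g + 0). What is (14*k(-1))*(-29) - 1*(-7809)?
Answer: 8215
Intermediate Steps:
k(g) = 1/g
(14*k(-1))*(-29) - 1*(-7809) = (14/(-1))*(-29) - 1*(-7809) = (14*(-1))*(-29) + 7809 = -14*(-29) + 7809 = 406 + 7809 = 8215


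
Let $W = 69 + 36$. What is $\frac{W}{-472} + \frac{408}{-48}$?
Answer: $- \frac{4117}{472} \approx -8.7225$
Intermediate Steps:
$W = 105$
$\frac{W}{-472} + \frac{408}{-48} = \frac{105}{-472} + \frac{408}{-48} = 105 \left(- \frac{1}{472}\right) + 408 \left(- \frac{1}{48}\right) = - \frac{105}{472} - \frac{17}{2} = - \frac{4117}{472}$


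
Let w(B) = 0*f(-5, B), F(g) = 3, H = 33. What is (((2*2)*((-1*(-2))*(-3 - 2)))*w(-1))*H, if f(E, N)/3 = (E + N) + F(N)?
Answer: 0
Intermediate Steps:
f(E, N) = 9 + 3*E + 3*N (f(E, N) = 3*((E + N) + 3) = 3*(3 + E + N) = 9 + 3*E + 3*N)
w(B) = 0 (w(B) = 0*(9 + 3*(-5) + 3*B) = 0*(9 - 15 + 3*B) = 0*(-6 + 3*B) = 0)
(((2*2)*((-1*(-2))*(-3 - 2)))*w(-1))*H = (((2*2)*((-1*(-2))*(-3 - 2)))*0)*33 = ((4*(2*(-5)))*0)*33 = ((4*(-10))*0)*33 = -40*0*33 = 0*33 = 0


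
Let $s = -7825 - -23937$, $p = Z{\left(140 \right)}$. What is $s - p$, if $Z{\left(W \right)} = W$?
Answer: $15972$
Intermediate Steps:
$p = 140$
$s = 16112$ ($s = -7825 + 23937 = 16112$)
$s - p = 16112 - 140 = 15972$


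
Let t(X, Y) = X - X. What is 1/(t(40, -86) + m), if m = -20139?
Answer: -1/20139 ≈ -4.9655e-5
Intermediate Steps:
t(X, Y) = 0
1/(t(40, -86) + m) = 1/(0 - 20139) = 1/(-20139) = -1/20139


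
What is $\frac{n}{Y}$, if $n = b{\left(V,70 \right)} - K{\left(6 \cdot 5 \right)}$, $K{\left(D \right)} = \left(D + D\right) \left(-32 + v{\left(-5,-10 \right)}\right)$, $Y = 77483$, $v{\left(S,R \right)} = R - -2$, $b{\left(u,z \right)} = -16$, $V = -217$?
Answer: $\frac{2384}{77483} \approx 0.030768$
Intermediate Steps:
$v{\left(S,R \right)} = 2 + R$ ($v{\left(S,R \right)} = R + 2 = 2 + R$)
$K{\left(D \right)} = - 80 D$ ($K{\left(D \right)} = \left(D + D\right) \left(-32 + \left(2 - 10\right)\right) = 2 D \left(-32 - 8\right) = 2 D \left(-40\right) = - 80 D$)
$n = 2384$ ($n = -16 - - 80 \cdot 6 \cdot 5 = -16 - \left(-80\right) 30 = -16 - -2400 = -16 + 2400 = 2384$)
$\frac{n}{Y} = \frac{2384}{77483}$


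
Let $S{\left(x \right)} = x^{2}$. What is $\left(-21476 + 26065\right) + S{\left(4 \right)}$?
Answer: $4605$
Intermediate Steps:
$\left(-21476 + 26065\right) + S{\left(4 \right)} = \left(-21476 + 26065\right) + 4^{2} = 4589 + 16 = 4605$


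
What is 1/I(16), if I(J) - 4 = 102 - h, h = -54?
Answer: 1/160 ≈ 0.0062500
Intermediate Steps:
I(J) = 160 (I(J) = 4 + (102 - 1*(-54)) = 4 + (102 + 54) = 4 + 156 = 160)
1/I(16) = 1/160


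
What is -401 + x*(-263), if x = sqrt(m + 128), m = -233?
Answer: -401 - 263*I*sqrt(105) ≈ -401.0 - 2694.9*I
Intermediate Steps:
x = I*sqrt(105) (x = sqrt(-233 + 128) = sqrt(-105) = I*sqrt(105) ≈ 10.247*I)
-401 + x*(-263) = -401 + (I*sqrt(105))*(-263) = -401 - 263*I*sqrt(105)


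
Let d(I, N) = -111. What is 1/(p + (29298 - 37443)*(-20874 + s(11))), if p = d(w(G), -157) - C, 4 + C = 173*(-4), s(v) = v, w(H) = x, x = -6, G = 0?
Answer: 1/169929720 ≈ 5.8848e-9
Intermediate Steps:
w(H) = -6
C = -696 (C = -4 + 173*(-4) = -4 - 692 = -696)
p = 585 (p = -111 - 1*(-696) = -111 + 696 = 585)
1/(p + (29298 - 37443)*(-20874 + s(11))) = 1/(585 + (29298 - 37443)*(-20874 + 11)) = 1/(585 - 8145*(-20863)) = 1/(585 + 169929135) = 1/169929720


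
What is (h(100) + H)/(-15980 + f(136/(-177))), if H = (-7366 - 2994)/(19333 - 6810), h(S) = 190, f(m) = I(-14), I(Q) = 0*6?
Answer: -33843/2858822 ≈ -0.011838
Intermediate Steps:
I(Q) = 0
f(m) = 0
H = -1480/1789 (H = -10360/12523 = -10360*1/12523 = -1480/1789 ≈ -0.82728)
(h(100) + H)/(-15980 + f(136/(-177))) = (190 - 1480/1789)/(-15980 + 0) = (338430/1789)/(-15980) = (338430/1789)*(-1/15980) = -33843/2858822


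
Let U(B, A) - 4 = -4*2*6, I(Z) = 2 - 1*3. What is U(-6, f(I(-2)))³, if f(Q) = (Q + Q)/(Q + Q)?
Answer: -85184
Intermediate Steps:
I(Z) = -1 (I(Z) = 2 - 3 = -1)
f(Q) = 1 (f(Q) = (2*Q)/((2*Q)) = (2*Q)*(1/(2*Q)) = 1)
U(B, A) = -44 (U(B, A) = 4 - 4*2*6 = 4 - 8*6 = 4 - 48 = -44)
U(-6, f(I(-2)))³ = (-44)³ = -85184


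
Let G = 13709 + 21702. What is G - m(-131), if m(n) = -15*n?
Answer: 33446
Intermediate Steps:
G = 35411
G - m(-131) = 35411 - (-15)*(-131) = 35411 - 1*1965 = 35411 - 1965 = 33446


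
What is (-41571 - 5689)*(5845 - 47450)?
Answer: 1966252300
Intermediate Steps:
(-41571 - 5689)*(5845 - 47450) = -47260*(-41605) = 1966252300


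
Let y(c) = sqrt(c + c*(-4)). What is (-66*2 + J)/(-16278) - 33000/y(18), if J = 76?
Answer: 28/8139 + 5500*I*sqrt(6)/3 ≈ 0.0034402 + 4490.7*I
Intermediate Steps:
y(c) = sqrt(3)*sqrt(-c) (y(c) = sqrt(c - 4*c) = sqrt(-3*c) = sqrt(3)*sqrt(-c))
(-66*2 + J)/(-16278) - 33000/y(18) = (-66*2 + 76)/(-16278) - 33000*(-I*sqrt(6)/18) = (-132 + 76)*(-1/16278) - 33000*(-I*sqrt(6)/18) = -56*(-1/16278) - 33000*(-I*sqrt(6)/18) = 28/8139 - 33000*(-I*sqrt(6)/18) = 28/8139 - (-5500)*I*sqrt(6)/3 = 28/8139 + 5500*I*sqrt(6)/3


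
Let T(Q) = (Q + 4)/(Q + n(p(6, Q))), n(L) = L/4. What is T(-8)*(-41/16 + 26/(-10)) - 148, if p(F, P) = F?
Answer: -19653/130 ≈ -151.18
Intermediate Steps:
n(L) = L/4 (n(L) = L*(1/4) = L/4)
T(Q) = (4 + Q)/(3/2 + Q) (T(Q) = (Q + 4)/(Q + (1/4)*6) = (4 + Q)/(Q + 3/2) = (4 + Q)/(3/2 + Q))
T(-8)*(-41/16 + 26/(-10)) - 148 = (2*(4 - 8)/(3 + 2*(-8)))*(-41/16 + 26/(-10)) - 148 = (2*(-4)/(3 - 16))*(-41*1/16 + 26*(-1/10)) - 148 = (2*(-4)/(-13))*(-41/16 - 13/5) - 148 = (2*(-1/13)*(-4))*(-413/80) - 148 = (8/13)*(-413/80) - 148 = -413/130 - 148 = -19653/130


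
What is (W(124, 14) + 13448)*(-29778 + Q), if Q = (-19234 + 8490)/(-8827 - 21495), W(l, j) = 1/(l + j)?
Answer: -418914343555475/1046109 ≈ -4.0045e+8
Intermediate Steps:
W(l, j) = 1/(j + l)
Q = 5372/15161 (Q = -10744/(-30322) = -10744*(-1/30322) = 5372/15161 ≈ 0.35433)
(W(124, 14) + 13448)*(-29778 + Q) = (1/(14 + 124) + 13448)*(-29778 + 5372/15161) = (1/138 + 13448)*(-451458886/15161) = (1855825/138)*(-451458886/15161) = -418914343555475/1046109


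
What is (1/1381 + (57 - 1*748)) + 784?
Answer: 128434/1381 ≈ 93.001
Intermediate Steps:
(1/1381 + (57 - 1*748)) + 784 = (1/1381 + (57 - 748)) + 784 = (1/1381 - 691) + 784 = -954270/1381 + 784 = 128434/1381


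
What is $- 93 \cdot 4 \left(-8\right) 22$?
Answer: $65472$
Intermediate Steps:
$- 93 \cdot 4 \left(-8\right) 22 = \left(-93\right) \left(-32\right) 22 = 2976 \cdot 22 = 65472$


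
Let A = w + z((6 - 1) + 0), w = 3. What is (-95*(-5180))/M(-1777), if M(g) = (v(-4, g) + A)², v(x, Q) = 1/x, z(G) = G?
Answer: 7873600/961 ≈ 8193.1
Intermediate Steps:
A = 8 (A = 3 + ((6 - 1) + 0) = 3 + (5 + 0) = 3 + 5 = 8)
M(g) = 961/16 (M(g) = (1/(-4) + 8)² = (-¼ + 8)² = (31/4)² = 961/16)
(-95*(-5180))/M(-1777) = (-95*(-5180))/(961/16) = -1*(-492100)*(16/961) = 492100*(16/961) = 7873600/961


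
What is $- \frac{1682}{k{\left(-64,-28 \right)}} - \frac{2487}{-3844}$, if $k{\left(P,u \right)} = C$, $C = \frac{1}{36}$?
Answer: $- \frac{232759401}{3844} \approx -60551.0$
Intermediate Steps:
$C = \frac{1}{36} \approx 0.027778$
$k{\left(P,u \right)} = \frac{1}{36}$
$- \frac{1682}{k{\left(-64,-28 \right)}} - \frac{2487}{-3844} = - 1682 \frac{1}{\frac{1}{36}} - \frac{2487}{-3844} = \left(-1682\right) 36 - - \frac{2487}{3844} = -60552 + \frac{2487}{3844} = - \frac{232759401}{3844}$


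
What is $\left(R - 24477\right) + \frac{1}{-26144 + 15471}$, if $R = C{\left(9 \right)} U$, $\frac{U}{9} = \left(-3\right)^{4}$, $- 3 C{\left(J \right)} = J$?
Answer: $- \frac{284584873}{10673} \approx -26664.0$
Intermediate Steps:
$C{\left(J \right)} = - \frac{J}{3}$
$U = 729$ ($U = 9 \left(-3\right)^{4} = 9 \cdot 81 = 729$)
$R = -2187$ ($R = \left(- \frac{1}{3}\right) 9 \cdot 729 = \left(-3\right) 729 = -2187$)
$\left(R - 24477\right) + \frac{1}{-26144 + 15471} = \left(-2187 - 24477\right) + \frac{1}{-26144 + 15471} = -26664 + \frac{1}{-10673} = -26664 - \frac{1}{10673} = - \frac{284584873}{10673}$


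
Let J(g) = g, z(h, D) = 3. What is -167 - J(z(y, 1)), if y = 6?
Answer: -170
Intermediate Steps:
-167 - J(z(y, 1)) = -167 - 1*3 = -167 - 3 = -170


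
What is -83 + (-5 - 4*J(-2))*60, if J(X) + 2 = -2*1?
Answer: 577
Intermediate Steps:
J(X) = -4 (J(X) = -2 - 2*1 = -2 - 2 = -4)
-83 + (-5 - 4*J(-2))*60 = -83 + (-5 - 4*(-4))*60 = -83 + (-5 + 16)*60 = -83 + 11*60 = -83 + 660 = 577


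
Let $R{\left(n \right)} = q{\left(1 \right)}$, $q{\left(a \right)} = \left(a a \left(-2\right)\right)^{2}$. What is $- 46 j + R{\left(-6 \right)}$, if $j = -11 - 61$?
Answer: $3316$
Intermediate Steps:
$q{\left(a \right)} = 4 a^{4}$ ($q{\left(a \right)} = \left(a^{2} \left(-2\right)\right)^{2} = \left(- 2 a^{2}\right)^{2} = 4 a^{4}$)
$R{\left(n \right)} = 4$ ($R{\left(n \right)} = 4 \cdot 1^{4} = 4 \cdot 1 = 4$)
$j = -72$
$- 46 j + R{\left(-6 \right)} = \left(-46\right) \left(-72\right) + 4 = 3312 + 4 = 3316$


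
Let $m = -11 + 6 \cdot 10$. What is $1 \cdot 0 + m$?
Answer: $49$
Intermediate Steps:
$m = 49$ ($m = -11 + 60 = 49$)
$1 \cdot 0 + m = 1 \cdot 0 + 49 = 0 + 49 = 49$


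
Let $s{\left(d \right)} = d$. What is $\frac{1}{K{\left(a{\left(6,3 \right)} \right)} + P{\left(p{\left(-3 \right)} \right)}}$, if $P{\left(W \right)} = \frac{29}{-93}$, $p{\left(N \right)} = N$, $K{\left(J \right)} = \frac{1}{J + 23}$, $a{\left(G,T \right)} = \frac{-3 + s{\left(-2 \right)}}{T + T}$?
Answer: $- \frac{12369}{3299} \approx -3.7493$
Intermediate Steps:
$a{\left(G,T \right)} = - \frac{5}{2 T}$ ($a{\left(G,T \right)} = \frac{-3 - 2}{T + T} = - \frac{5}{2 T}$)
$K{\left(J \right)} = \frac{1}{23 + J}$
$P{\left(W \right)} = - \frac{29}{93}$ ($P{\left(W \right)} = 29 \left(- \frac{1}{93}\right) = - \frac{29}{93}$)
$\frac{1}{K{\left(a{\left(6,3 \right)} \right)} + P{\left(p{\left(-3 \right)} \right)}} = \frac{1}{\frac{1}{23 - \frac{5}{2 \cdot 3}} - \frac{29}{93}} = \frac{1}{\frac{1}{23 - \frac{5}{6}} - \frac{29}{93}} = \frac{1}{\frac{1}{\frac{133}{6}} - \frac{29}{93}} = \frac{1}{\frac{6}{133} - \frac{29}{93}} = \frac{1}{- \frac{3299}{12369}} = - \frac{12369}{3299}$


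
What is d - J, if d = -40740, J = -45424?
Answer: 4684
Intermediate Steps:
d - J = -40740 - 1*(-45424) = -40740 + 45424 = 4684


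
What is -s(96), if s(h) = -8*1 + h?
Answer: -88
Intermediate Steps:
s(h) = -8 + h
-s(96) = -(-8 + 96) = -1*88 = -88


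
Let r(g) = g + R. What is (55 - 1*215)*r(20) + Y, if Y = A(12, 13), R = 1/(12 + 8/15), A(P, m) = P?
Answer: -150436/47 ≈ -3200.8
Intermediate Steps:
R = 15/188 (R = 1/(12 + 8*(1/15)) = 1/(12 + 8/15) = 1/(188/15) = 15/188 ≈ 0.079787)
Y = 12
r(g) = 15/188 + g (r(g) = g + 15/188 = 15/188 + g)
(55 - 1*215)*r(20) + Y = (55 - 1*215)*(15/188 + 20) + 12 = (55 - 215)*(3775/188) + 12 = -160*3775/188 + 12 = -151000/47 + 12 = -150436/47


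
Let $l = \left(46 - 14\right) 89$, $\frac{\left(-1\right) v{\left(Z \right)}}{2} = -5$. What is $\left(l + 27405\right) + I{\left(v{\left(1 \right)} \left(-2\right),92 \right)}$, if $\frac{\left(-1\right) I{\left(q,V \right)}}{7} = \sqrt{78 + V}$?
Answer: $30253 - 7 \sqrt{170} \approx 30162.0$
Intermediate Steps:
$v{\left(Z \right)} = 10$ ($v{\left(Z \right)} = \left(-2\right) \left(-5\right) = 10$)
$I{\left(q,V \right)} = - 7 \sqrt{78 + V}$
$l = 2848$ ($l = 32 \cdot 89 = 2848$)
$\left(l + 27405\right) + I{\left(v{\left(1 \right)} \left(-2\right),92 \right)} = \left(2848 + 27405\right) - 7 \sqrt{78 + 92} = 30253 - 7 \sqrt{170}$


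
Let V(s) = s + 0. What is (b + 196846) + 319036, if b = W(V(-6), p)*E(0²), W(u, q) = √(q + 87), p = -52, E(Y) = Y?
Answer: 515882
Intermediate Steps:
V(s) = s
W(u, q) = √(87 + q)
b = 0 (b = √(87 - 52)*0² = √35*0 = 0)
(b + 196846) + 319036 = (0 + 196846) + 319036 = 196846 + 319036 = 515882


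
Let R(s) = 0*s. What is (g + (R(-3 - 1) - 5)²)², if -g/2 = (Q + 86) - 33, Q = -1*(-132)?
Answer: 119025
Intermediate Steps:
R(s) = 0
Q = 132
g = -370 (g = -2*((132 + 86) - 33) = -2*(218 - 33) = -2*185 = -370)
(g + (R(-3 - 1) - 5)²)² = (-370 + (0 - 5)²)² = (-370 + (-5)²)² = (-370 + 25)² = (-345)² = 119025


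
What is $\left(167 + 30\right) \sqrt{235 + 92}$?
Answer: $197 \sqrt{327} \approx 3562.4$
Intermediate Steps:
$\left(167 + 30\right) \sqrt{235 + 92} = 197 \sqrt{327}$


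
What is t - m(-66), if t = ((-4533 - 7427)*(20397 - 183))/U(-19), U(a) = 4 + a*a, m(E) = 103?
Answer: -48359407/73 ≈ -6.6246e+5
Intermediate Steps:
U(a) = 4 + a²
t = -48351888/73 (t = ((-4533 - 7427)*(20397 - 183))/(4 + (-19)²) = (-11960*20214)/(4 + 361) = -241759440/365 = -241759440*1/365 = -48351888/73 ≈ -6.6236e+5)
t - m(-66) = -48351888/73 - 1*103 = -48351888/73 - 103 = -48359407/73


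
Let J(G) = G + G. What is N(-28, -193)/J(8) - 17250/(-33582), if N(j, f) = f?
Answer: -1034221/89552 ≈ -11.549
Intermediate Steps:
J(G) = 2*G
N(-28, -193)/J(8) - 17250/(-33582) = -193/(2*8) - 17250/(-33582) = -193/16 - 17250*(-1/33582) = -193*1/16 + 2875/5597 = -193/16 + 2875/5597 = -1034221/89552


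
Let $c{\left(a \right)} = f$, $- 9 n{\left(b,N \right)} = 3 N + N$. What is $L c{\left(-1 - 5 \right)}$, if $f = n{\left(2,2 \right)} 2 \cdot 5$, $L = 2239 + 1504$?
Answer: $- \frac{299440}{9} \approx -33271.0$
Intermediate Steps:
$n{\left(b,N \right)} = - \frac{4 N}{9}$ ($n{\left(b,N \right)} = - \frac{3 N + N}{9} = - \frac{4 N}{9}$)
$L = 3743$
$f = - \frac{80}{9}$ ($f = \left(- \frac{4}{9}\right) 2 \cdot 2 \cdot 5 = \left(- \frac{8}{9}\right) 2 \cdot 5 = \left(- \frac{16}{9}\right) 5 = - \frac{80}{9} \approx -8.8889$)
$c{\left(a \right)} = - \frac{80}{9}$
$L c{\left(-1 - 5 \right)} = 3743 \left(- \frac{80}{9}\right) = - \frac{299440}{9}$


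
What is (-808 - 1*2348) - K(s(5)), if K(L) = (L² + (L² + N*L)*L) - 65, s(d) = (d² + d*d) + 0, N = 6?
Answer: -145591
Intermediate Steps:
s(d) = 2*d² (s(d) = (d² + d²) + 0 = 2*d² + 0 = 2*d²)
K(L) = -65 + L² + L*(L² + 6*L) (K(L) = (L² + (L² + 6*L)*L) - 65 = (L² + L*(L² + 6*L)) - 65 = -65 + L² + L*(L² + 6*L))
(-808 - 1*2348) - K(s(5)) = (-808 - 1*2348) - (-65 + (2*5²)³ + 7*(2*5²)²) = (-808 - 2348) - (-65 + (2*25)³ + 7*(2*25)²) = -3156 - (-65 + 50³ + 7*50²) = -3156 - (-65 + 125000 + 7*2500) = -3156 - (-65 + 125000 + 17500) = -3156 - 1*142435 = -3156 - 142435 = -145591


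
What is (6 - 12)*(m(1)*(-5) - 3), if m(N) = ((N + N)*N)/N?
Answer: 78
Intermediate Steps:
m(N) = 2*N (m(N) = ((2*N)*N)/N = (2*N**2)/N = 2*N)
(6 - 12)*(m(1)*(-5) - 3) = (6 - 12)*((2*1)*(-5) - 3) = -6*(2*(-5) - 3) = -6*(-10 - 3) = -6*(-13) = 78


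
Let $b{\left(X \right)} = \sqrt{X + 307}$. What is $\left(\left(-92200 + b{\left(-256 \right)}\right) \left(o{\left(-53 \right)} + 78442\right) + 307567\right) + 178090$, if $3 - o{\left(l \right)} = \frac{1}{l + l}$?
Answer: $- \frac{383303643279}{53} + \frac{8315171 \sqrt{51}}{106} \approx -7.2316 \cdot 10^{9}$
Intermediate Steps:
$b{\left(X \right)} = \sqrt{307 + X}$
$o{\left(l \right)} = 3 - \frac{1}{2 l}$ ($o{\left(l \right)} = 3 - \frac{1}{l + l} = 3 - \frac{1}{2 l}$)
$\left(\left(-92200 + b{\left(-256 \right)}\right) \left(o{\left(-53 \right)} + 78442\right) + 307567\right) + 178090 = \left(\left(-92200 + \sqrt{307 - 256}\right) \left(\left(3 - \frac{1}{2 \left(-53\right)}\right) + 78442\right) + 307567\right) + 178090 = \left(\left(-92200 + \sqrt{51}\right) \left(\left(3 - - \frac{1}{106}\right) + 78442\right) + 307567\right) + 178090 = \left(\left(-92200 + \sqrt{51}\right) \left(\left(3 + \frac{1}{106}\right) + 78442\right) + 307567\right) + 178090 = \left(\left(-92200 + \sqrt{51}\right) \left(\frac{319}{106} + 78442\right) + 307567\right) + 178090 = \left(\left(-92200 + \sqrt{51}\right) \frac{8315171}{106} + 307567\right) + 178090 = \left(\left(- \frac{383329383100}{53} + \frac{8315171 \sqrt{51}}{106}\right) + 307567\right) + 178090 = \left(- \frac{383313082049}{53} + \frac{8315171 \sqrt{51}}{106}\right) + 178090 = - \frac{383303643279}{53} + \frac{8315171 \sqrt{51}}{106}$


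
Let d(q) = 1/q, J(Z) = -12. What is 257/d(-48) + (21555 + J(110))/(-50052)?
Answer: -4786535/388 ≈ -12336.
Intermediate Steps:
257/d(-48) + (21555 + J(110))/(-50052) = 257/(1/(-48)) + (21555 - 12)/(-50052) = 257/(-1/48) + 21543*(-1/50052) = 257*(-48) - 167/388 = -12336 - 167/388 = -4786535/388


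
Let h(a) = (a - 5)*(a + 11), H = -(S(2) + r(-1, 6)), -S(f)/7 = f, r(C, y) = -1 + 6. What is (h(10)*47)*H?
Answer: 44415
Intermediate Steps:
r(C, y) = 5
S(f) = -7*f
H = 9 (H = -(-7*2 + 5) = -(-14 + 5) = -1*(-9) = 9)
h(a) = (-5 + a)*(11 + a)
(h(10)*47)*H = ((-55 + 10² + 6*10)*47)*9 = ((-55 + 100 + 60)*47)*9 = (105*47)*9 = 4935*9 = 44415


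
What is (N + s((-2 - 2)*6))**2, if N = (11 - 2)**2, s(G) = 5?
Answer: 7396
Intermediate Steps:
N = 81 (N = 9**2 = 81)
(N + s((-2 - 2)*6))**2 = (81 + 5)**2 = 86**2 = 7396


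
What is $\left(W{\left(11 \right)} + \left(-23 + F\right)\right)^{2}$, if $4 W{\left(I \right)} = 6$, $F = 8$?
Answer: $\frac{729}{4} \approx 182.25$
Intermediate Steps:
$W{\left(I \right)} = \frac{3}{2}$ ($W{\left(I \right)} = \frac{1}{4} \cdot 6 = \frac{3}{2}$)
$\left(W{\left(11 \right)} + \left(-23 + F\right)\right)^{2} = \left(\frac{3}{2} + \left(-23 + 8\right)\right)^{2} = \left(\frac{3}{2} - 15\right)^{2} = \left(- \frac{27}{2}\right)^{2} = \frac{729}{4}$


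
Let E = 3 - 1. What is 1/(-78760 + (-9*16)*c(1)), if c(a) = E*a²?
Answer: -1/79048 ≈ -1.2651e-5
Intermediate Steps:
E = 2
c(a) = 2*a²
1/(-78760 + (-9*16)*c(1)) = 1/(-78760 + (-9*16)*(2*1²)) = 1/(-78760 - 288) = 1/(-79048) = -1/79048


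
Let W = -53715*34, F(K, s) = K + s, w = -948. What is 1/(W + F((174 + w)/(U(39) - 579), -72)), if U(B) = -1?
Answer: -290/529650393 ≈ -5.4753e-7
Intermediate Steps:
W = -1826310
1/(W + F((174 + w)/(U(39) - 579), -72)) = 1/(-1826310 + ((174 - 948)/(-1 - 579) - 72)) = 1/(-1826310 + (-774/(-580) - 72)) = 1/(-1826310 + (-774*(-1/580) - 72)) = 1/(-1826310 + (387/290 - 72)) = 1/(-1826310 - 20493/290) = 1/(-529650393/290) = -290/529650393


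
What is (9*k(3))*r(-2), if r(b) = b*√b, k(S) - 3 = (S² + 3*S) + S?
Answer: -432*I*√2 ≈ -610.94*I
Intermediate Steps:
k(S) = 3 + S² + 4*S (k(S) = 3 + ((S² + 3*S) + S) = 3 + (S² + 4*S) = 3 + S² + 4*S)
r(b) = b^(3/2)
(9*k(3))*r(-2) = (9*(3 + 3² + 4*3))*(-2)^(3/2) = (9*(3 + 9 + 12))*(-2*I*√2) = (9*24)*(-2*I*√2) = 216*(-2*I*√2) = -432*I*√2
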